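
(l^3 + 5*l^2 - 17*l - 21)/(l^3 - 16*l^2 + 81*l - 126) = (l^2 + 8*l + 7)/(l^2 - 13*l + 42)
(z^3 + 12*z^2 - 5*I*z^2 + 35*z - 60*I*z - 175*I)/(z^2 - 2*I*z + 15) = (z^2 + 12*z + 35)/(z + 3*I)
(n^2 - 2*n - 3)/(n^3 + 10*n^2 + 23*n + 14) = (n - 3)/(n^2 + 9*n + 14)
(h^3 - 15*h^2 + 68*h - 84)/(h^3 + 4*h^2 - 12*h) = (h^2 - 13*h + 42)/(h*(h + 6))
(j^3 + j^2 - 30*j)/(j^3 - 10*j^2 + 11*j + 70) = j*(j + 6)/(j^2 - 5*j - 14)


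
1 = 1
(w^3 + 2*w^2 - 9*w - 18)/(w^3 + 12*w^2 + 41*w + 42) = (w - 3)/(w + 7)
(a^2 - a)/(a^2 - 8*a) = (a - 1)/(a - 8)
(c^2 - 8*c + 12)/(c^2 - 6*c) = (c - 2)/c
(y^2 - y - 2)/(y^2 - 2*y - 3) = (y - 2)/(y - 3)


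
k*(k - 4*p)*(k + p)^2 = k^4 - 2*k^3*p - 7*k^2*p^2 - 4*k*p^3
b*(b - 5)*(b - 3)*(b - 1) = b^4 - 9*b^3 + 23*b^2 - 15*b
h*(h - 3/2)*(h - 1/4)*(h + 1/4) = h^4 - 3*h^3/2 - h^2/16 + 3*h/32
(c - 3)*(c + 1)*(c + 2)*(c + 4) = c^4 + 4*c^3 - 7*c^2 - 34*c - 24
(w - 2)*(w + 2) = w^2 - 4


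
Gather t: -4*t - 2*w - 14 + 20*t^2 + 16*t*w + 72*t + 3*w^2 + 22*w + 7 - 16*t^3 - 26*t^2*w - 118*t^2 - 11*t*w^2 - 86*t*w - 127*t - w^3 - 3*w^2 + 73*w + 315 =-16*t^3 + t^2*(-26*w - 98) + t*(-11*w^2 - 70*w - 59) - w^3 + 93*w + 308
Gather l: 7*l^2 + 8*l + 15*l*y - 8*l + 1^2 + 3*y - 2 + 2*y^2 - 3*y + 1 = 7*l^2 + 15*l*y + 2*y^2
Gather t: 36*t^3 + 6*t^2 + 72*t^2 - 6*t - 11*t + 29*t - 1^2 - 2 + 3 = 36*t^3 + 78*t^2 + 12*t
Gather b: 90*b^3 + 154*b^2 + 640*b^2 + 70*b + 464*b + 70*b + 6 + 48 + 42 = 90*b^3 + 794*b^2 + 604*b + 96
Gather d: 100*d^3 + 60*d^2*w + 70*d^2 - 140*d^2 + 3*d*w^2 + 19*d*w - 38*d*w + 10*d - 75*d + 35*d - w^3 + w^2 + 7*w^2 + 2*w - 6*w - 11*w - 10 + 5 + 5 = 100*d^3 + d^2*(60*w - 70) + d*(3*w^2 - 19*w - 30) - w^3 + 8*w^2 - 15*w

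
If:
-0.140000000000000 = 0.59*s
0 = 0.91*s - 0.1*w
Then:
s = -0.24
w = -2.16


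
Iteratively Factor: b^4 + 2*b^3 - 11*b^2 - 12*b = (b + 1)*(b^3 + b^2 - 12*b) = b*(b + 1)*(b^2 + b - 12) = b*(b - 3)*(b + 1)*(b + 4)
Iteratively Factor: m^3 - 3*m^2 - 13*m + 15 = (m - 5)*(m^2 + 2*m - 3) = (m - 5)*(m + 3)*(m - 1)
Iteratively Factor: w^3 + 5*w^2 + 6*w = (w)*(w^2 + 5*w + 6) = w*(w + 3)*(w + 2)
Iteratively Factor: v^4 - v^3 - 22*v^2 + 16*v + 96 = (v - 4)*(v^3 + 3*v^2 - 10*v - 24) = (v - 4)*(v + 2)*(v^2 + v - 12) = (v - 4)*(v - 3)*(v + 2)*(v + 4)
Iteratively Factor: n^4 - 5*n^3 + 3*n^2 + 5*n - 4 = (n - 4)*(n^3 - n^2 - n + 1) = (n - 4)*(n - 1)*(n^2 - 1) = (n - 4)*(n - 1)^2*(n + 1)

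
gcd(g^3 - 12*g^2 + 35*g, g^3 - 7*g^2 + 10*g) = g^2 - 5*g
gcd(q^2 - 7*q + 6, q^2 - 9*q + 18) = q - 6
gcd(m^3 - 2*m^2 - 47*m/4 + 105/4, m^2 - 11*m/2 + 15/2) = m^2 - 11*m/2 + 15/2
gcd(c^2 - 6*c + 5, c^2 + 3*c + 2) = 1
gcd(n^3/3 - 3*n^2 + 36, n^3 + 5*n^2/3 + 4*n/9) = 1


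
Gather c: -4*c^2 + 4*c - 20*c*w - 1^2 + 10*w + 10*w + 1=-4*c^2 + c*(4 - 20*w) + 20*w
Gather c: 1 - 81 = -80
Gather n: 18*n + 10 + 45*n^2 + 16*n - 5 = 45*n^2 + 34*n + 5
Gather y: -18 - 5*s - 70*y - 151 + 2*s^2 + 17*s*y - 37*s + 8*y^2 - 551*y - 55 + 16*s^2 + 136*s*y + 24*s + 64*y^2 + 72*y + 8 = 18*s^2 - 18*s + 72*y^2 + y*(153*s - 549) - 216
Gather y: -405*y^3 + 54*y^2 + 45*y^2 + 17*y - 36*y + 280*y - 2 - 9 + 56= -405*y^3 + 99*y^2 + 261*y + 45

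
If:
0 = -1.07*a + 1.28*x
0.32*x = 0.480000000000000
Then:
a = 1.79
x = 1.50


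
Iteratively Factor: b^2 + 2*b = (b + 2)*(b)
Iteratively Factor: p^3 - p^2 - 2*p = (p)*(p^2 - p - 2) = p*(p - 2)*(p + 1)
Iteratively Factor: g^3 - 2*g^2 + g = (g)*(g^2 - 2*g + 1) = g*(g - 1)*(g - 1)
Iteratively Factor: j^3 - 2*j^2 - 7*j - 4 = (j + 1)*(j^2 - 3*j - 4) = (j - 4)*(j + 1)*(j + 1)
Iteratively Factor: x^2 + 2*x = (x)*(x + 2)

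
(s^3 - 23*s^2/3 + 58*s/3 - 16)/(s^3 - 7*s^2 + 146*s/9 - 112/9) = 3*(s - 3)/(3*s - 7)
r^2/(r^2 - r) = r/(r - 1)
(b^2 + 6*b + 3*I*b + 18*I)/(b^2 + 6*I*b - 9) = (b + 6)/(b + 3*I)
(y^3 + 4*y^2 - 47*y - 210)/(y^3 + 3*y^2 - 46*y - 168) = (y + 5)/(y + 4)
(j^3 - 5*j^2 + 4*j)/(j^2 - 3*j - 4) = j*(j - 1)/(j + 1)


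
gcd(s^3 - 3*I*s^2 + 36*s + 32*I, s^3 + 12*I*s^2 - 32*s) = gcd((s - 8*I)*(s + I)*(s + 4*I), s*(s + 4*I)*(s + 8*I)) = s + 4*I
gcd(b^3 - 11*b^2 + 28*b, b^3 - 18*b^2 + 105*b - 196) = b^2 - 11*b + 28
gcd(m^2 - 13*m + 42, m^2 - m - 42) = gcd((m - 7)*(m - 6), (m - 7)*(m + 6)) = m - 7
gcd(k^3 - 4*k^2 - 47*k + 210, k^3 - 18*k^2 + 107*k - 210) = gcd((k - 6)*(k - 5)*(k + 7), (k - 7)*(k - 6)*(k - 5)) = k^2 - 11*k + 30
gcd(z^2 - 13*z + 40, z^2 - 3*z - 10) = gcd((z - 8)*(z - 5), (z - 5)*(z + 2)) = z - 5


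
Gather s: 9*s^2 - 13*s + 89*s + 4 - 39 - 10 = 9*s^2 + 76*s - 45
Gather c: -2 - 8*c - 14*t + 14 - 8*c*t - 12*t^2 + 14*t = c*(-8*t - 8) - 12*t^2 + 12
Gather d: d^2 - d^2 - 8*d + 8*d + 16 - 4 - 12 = 0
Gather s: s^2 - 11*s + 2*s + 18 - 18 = s^2 - 9*s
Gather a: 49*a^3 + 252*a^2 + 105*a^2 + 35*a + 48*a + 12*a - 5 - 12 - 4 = 49*a^3 + 357*a^2 + 95*a - 21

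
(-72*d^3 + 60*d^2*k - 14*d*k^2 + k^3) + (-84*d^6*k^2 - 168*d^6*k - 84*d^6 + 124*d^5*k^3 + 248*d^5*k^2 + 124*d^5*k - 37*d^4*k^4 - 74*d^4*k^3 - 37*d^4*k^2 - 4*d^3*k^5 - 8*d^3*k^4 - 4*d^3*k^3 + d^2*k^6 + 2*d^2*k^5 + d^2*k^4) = -84*d^6*k^2 - 168*d^6*k - 84*d^6 + 124*d^5*k^3 + 248*d^5*k^2 + 124*d^5*k - 37*d^4*k^4 - 74*d^4*k^3 - 37*d^4*k^2 - 4*d^3*k^5 - 8*d^3*k^4 - 4*d^3*k^3 - 72*d^3 + d^2*k^6 + 2*d^2*k^5 + d^2*k^4 + 60*d^2*k - 14*d*k^2 + k^3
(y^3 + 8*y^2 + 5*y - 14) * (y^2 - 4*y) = y^5 + 4*y^4 - 27*y^3 - 34*y^2 + 56*y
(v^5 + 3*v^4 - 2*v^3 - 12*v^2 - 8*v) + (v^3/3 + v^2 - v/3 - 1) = v^5 + 3*v^4 - 5*v^3/3 - 11*v^2 - 25*v/3 - 1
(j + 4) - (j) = 4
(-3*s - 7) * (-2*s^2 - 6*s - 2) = 6*s^3 + 32*s^2 + 48*s + 14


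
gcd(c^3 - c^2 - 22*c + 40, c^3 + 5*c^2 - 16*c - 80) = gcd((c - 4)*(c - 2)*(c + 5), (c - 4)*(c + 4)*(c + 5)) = c^2 + c - 20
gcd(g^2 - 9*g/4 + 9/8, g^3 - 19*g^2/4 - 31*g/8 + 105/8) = g - 3/2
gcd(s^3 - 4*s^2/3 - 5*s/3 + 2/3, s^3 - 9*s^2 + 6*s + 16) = s^2 - s - 2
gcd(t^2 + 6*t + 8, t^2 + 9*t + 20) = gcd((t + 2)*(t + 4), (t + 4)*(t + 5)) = t + 4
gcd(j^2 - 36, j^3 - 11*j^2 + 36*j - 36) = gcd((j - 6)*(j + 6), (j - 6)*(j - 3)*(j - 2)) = j - 6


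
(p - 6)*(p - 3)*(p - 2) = p^3 - 11*p^2 + 36*p - 36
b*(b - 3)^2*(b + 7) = b^4 + b^3 - 33*b^2 + 63*b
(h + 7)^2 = h^2 + 14*h + 49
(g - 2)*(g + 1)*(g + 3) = g^3 + 2*g^2 - 5*g - 6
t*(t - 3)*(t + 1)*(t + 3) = t^4 + t^3 - 9*t^2 - 9*t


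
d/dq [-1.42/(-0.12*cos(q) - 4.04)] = 0.1704*sin(q)/(0.12*cos(q) + 4.04)^2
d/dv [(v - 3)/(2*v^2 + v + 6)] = (2*v^2 + v - (v - 3)*(4*v + 1) + 6)/(2*v^2 + v + 6)^2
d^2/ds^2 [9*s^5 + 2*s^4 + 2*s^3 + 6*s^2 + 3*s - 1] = 180*s^3 + 24*s^2 + 12*s + 12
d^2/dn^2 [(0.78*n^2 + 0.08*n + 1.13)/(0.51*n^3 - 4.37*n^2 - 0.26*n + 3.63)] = (0.405756*n^6 + 0.124847999999993*n^5 + 3.07774800000001*n^4 - 59.206844*n^3 + 201.040014*n^2 + 2.76591*n + 56.710354)/(0.132651*n^9 - 3.409911*n^8 + 29.015379*n^7 - 77.144192*n^6 - 63.33324*n^5 + 204.190977*n^4 + 44.889517*n^3 - 172.012995*n^2 - 10.277982*n + 47.832147)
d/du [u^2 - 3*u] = 2*u - 3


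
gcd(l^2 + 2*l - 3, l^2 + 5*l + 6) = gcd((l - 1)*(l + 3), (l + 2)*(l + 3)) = l + 3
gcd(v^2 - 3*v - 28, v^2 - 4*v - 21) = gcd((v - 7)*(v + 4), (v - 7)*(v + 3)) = v - 7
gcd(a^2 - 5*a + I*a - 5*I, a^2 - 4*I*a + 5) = a + I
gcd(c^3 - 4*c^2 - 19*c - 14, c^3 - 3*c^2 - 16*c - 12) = c^2 + 3*c + 2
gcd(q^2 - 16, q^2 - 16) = q^2 - 16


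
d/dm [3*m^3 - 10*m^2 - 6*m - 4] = 9*m^2 - 20*m - 6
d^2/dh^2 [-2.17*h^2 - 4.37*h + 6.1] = -4.34000000000000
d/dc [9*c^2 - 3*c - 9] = 18*c - 3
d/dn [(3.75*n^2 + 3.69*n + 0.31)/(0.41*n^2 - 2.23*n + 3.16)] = (-9.8754*n^2 + 23.4458*n + 12.3517)/(0.1681*n^4 - 1.8286*n^3 + 7.5641*n^2 - 14.0936*n + 9.9856)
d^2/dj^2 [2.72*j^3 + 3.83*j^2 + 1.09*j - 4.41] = 16.32*j + 7.66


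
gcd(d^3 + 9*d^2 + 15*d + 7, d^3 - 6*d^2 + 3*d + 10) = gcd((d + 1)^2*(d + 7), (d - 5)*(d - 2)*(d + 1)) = d + 1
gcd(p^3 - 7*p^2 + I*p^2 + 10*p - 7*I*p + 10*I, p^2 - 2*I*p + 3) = p + I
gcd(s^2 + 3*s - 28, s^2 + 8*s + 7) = s + 7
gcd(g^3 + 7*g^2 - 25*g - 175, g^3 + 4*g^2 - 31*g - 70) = g^2 + 2*g - 35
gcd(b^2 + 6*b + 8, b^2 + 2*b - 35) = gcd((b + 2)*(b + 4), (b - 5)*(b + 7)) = 1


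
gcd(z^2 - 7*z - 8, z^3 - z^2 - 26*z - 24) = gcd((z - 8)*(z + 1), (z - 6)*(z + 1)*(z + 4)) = z + 1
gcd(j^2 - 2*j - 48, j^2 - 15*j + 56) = j - 8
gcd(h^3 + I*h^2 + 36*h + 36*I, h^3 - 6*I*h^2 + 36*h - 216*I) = h^2 + 36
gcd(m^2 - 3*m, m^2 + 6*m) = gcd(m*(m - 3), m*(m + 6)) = m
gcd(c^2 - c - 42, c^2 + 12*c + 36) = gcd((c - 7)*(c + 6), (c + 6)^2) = c + 6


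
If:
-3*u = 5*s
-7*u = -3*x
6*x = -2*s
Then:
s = 0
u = 0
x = 0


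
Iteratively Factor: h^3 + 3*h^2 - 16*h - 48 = (h - 4)*(h^2 + 7*h + 12) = (h - 4)*(h + 4)*(h + 3)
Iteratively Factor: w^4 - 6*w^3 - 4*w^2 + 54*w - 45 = (w - 3)*(w^3 - 3*w^2 - 13*w + 15) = (w - 3)*(w + 3)*(w^2 - 6*w + 5) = (w - 3)*(w - 1)*(w + 3)*(w - 5)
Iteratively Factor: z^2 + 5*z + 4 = (z + 4)*(z + 1)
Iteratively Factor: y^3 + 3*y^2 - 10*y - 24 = (y + 4)*(y^2 - y - 6) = (y - 3)*(y + 4)*(y + 2)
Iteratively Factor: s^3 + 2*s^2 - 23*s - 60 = (s - 5)*(s^2 + 7*s + 12) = (s - 5)*(s + 3)*(s + 4)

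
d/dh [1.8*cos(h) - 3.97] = -1.8*sin(h)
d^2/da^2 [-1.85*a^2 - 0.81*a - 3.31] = -3.70000000000000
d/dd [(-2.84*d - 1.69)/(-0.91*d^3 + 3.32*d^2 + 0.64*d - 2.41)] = (-5.1688*d^3 + 4.8151*d^2 + 11.2216*d + 7.926)/(0.8281*d^6 - 6.0424*d^5 + 9.8576*d^4 + 8.6358*d^3 - 15.5928*d^2 - 3.0848*d + 5.8081)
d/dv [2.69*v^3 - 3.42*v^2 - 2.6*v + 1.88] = 8.07*v^2 - 6.84*v - 2.6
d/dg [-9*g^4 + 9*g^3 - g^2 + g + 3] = -36*g^3 + 27*g^2 - 2*g + 1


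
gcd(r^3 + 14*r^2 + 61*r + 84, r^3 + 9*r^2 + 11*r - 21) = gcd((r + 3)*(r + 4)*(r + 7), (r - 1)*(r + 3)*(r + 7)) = r^2 + 10*r + 21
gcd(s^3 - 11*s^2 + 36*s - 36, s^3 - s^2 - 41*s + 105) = s - 3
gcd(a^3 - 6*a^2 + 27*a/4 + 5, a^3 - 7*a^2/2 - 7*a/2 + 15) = a - 5/2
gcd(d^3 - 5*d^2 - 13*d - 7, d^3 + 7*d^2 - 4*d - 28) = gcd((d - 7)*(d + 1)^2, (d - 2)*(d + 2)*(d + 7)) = 1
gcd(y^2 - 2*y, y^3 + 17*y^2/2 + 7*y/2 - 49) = y - 2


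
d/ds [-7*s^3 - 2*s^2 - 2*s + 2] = -21*s^2 - 4*s - 2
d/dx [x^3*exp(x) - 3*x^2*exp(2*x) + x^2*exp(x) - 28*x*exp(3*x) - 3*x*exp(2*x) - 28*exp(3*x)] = (x^3 - 6*x^2*exp(x) + 4*x^2 - 84*x*exp(2*x) - 12*x*exp(x) + 2*x - 112*exp(2*x) - 3*exp(x))*exp(x)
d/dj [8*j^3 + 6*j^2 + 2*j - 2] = 24*j^2 + 12*j + 2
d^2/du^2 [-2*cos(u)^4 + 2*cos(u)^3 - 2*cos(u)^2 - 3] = 32*sin(u)^4 - 48*sin(u)^2 - 3*cos(u)/2 - 9*cos(3*u)/2 + 12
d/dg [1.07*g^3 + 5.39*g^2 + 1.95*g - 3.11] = 3.21*g^2 + 10.78*g + 1.95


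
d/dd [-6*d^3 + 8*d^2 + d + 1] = -18*d^2 + 16*d + 1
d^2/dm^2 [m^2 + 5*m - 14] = 2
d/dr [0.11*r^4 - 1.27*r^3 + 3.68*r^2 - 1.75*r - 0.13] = 0.44*r^3 - 3.81*r^2 + 7.36*r - 1.75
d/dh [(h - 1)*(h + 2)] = 2*h + 1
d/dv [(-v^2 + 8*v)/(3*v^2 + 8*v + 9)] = 2*(-16*v^2 - 9*v + 36)/(9*v^4 + 48*v^3 + 118*v^2 + 144*v + 81)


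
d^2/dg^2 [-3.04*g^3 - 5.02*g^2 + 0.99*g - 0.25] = -18.24*g - 10.04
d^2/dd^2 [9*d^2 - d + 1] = 18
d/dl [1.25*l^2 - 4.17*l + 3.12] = 2.5*l - 4.17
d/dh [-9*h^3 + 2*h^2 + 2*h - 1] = -27*h^2 + 4*h + 2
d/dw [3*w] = 3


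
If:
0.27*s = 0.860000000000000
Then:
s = 3.19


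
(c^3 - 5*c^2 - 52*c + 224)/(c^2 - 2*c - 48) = (c^2 + 3*c - 28)/(c + 6)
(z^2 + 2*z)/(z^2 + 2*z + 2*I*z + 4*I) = z/(z + 2*I)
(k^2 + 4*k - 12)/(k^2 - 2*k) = (k + 6)/k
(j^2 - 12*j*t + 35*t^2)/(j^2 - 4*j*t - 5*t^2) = (j - 7*t)/(j + t)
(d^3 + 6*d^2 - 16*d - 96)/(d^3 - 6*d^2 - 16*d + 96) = (d + 6)/(d - 6)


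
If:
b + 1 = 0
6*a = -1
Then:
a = -1/6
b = -1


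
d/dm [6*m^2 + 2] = 12*m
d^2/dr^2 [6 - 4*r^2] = -8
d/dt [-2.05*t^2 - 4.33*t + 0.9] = -4.1*t - 4.33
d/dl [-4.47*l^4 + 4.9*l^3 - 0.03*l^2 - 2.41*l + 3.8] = -17.88*l^3 + 14.7*l^2 - 0.06*l - 2.41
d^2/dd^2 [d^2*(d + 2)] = 6*d + 4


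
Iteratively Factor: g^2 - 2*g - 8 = (g + 2)*(g - 4)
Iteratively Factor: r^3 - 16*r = (r)*(r^2 - 16) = r*(r - 4)*(r + 4)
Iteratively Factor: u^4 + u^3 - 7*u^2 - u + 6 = (u + 3)*(u^3 - 2*u^2 - u + 2) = (u - 2)*(u + 3)*(u^2 - 1) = (u - 2)*(u + 1)*(u + 3)*(u - 1)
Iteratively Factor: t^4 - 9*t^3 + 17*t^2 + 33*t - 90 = (t - 3)*(t^3 - 6*t^2 - t + 30) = (t - 5)*(t - 3)*(t^2 - t - 6) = (t - 5)*(t - 3)*(t + 2)*(t - 3)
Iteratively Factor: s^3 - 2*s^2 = (s)*(s^2 - 2*s) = s^2*(s - 2)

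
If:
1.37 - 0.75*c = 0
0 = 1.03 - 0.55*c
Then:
No Solution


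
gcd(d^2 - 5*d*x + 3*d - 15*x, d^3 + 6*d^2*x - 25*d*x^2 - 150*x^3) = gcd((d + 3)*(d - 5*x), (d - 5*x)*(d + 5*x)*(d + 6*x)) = -d + 5*x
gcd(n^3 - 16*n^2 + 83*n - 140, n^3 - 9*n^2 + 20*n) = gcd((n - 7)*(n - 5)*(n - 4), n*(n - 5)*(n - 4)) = n^2 - 9*n + 20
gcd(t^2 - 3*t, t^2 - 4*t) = t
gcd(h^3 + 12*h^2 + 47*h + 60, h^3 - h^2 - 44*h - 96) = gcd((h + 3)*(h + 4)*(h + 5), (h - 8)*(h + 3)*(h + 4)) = h^2 + 7*h + 12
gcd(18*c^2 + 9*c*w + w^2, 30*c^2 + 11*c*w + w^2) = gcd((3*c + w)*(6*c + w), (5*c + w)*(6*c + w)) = 6*c + w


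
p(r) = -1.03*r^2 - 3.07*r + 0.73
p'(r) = -2.06*r - 3.07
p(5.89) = -53.09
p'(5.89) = -15.20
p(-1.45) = 3.02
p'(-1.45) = -0.08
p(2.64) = -14.55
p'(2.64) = -8.51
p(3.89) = -26.80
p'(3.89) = -11.08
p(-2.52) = 1.93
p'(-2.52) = 2.12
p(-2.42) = 2.13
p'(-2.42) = 1.92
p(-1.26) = 2.96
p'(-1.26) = -0.47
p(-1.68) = 2.98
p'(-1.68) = 0.39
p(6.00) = -54.77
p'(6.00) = -15.43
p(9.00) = -110.33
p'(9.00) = -21.61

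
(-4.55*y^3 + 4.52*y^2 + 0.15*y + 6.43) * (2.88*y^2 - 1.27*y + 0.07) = -13.104*y^5 + 18.7961*y^4 - 5.6269*y^3 + 18.6443*y^2 - 8.1556*y + 0.4501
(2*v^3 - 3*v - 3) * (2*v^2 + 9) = 4*v^5 + 12*v^3 - 6*v^2 - 27*v - 27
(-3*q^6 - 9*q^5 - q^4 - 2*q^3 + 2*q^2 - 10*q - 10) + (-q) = -3*q^6 - 9*q^5 - q^4 - 2*q^3 + 2*q^2 - 11*q - 10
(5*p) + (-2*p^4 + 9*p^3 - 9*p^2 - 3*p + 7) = -2*p^4 + 9*p^3 - 9*p^2 + 2*p + 7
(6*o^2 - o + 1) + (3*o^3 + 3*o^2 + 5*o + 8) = 3*o^3 + 9*o^2 + 4*o + 9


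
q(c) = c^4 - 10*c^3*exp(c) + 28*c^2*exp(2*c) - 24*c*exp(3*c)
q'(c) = -10*c^3*exp(c) + 4*c^3 + 56*c^2*exp(2*c) - 30*c^2*exp(c) - 72*c*exp(3*c) + 56*c*exp(2*c) - 24*exp(3*c)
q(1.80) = -6586.88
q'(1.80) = -24596.05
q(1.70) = -4527.98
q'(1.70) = -17034.71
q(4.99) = -365056144.52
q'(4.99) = -1180071725.96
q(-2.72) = 68.91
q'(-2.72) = -80.67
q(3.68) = -4927449.49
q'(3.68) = -16527010.04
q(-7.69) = 3499.16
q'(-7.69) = -1817.76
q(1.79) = -6345.37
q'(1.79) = -23711.79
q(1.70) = -4527.98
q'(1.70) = -17034.71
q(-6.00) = 1301.36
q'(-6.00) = -861.31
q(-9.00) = 6561.90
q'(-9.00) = -2915.40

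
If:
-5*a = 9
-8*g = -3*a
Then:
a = -9/5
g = -27/40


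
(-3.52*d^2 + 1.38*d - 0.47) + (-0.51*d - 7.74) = -3.52*d^2 + 0.87*d - 8.21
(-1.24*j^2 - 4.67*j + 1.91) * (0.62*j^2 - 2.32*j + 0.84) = -0.7688*j^4 - 0.0186000000000002*j^3 + 10.977*j^2 - 8.354*j + 1.6044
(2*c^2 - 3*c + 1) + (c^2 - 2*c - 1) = 3*c^2 - 5*c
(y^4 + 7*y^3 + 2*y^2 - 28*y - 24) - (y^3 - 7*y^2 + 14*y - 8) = y^4 + 6*y^3 + 9*y^2 - 42*y - 16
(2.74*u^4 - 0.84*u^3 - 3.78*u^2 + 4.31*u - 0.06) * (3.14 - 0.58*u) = -1.5892*u^5 + 9.0908*u^4 - 0.4452*u^3 - 14.369*u^2 + 13.5682*u - 0.1884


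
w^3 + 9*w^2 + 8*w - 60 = (w - 2)*(w + 5)*(w + 6)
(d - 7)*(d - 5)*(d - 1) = d^3 - 13*d^2 + 47*d - 35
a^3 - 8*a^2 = a^2*(a - 8)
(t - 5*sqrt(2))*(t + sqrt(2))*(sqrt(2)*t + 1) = sqrt(2)*t^3 - 7*t^2 - 14*sqrt(2)*t - 10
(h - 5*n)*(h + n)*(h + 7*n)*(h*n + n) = h^4*n + 3*h^3*n^2 + h^3*n - 33*h^2*n^3 + 3*h^2*n^2 - 35*h*n^4 - 33*h*n^3 - 35*n^4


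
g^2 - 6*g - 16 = (g - 8)*(g + 2)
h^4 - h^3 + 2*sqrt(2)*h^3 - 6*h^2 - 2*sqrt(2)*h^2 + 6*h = h*(h - 1)*(h - sqrt(2))*(h + 3*sqrt(2))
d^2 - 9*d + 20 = (d - 5)*(d - 4)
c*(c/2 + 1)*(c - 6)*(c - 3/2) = c^4/2 - 11*c^3/4 - 3*c^2 + 9*c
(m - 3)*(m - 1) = m^2 - 4*m + 3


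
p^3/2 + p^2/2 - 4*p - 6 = (p/2 + 1)*(p - 3)*(p + 2)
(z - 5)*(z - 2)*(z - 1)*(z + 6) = z^4 - 2*z^3 - 31*z^2 + 92*z - 60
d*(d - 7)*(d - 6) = d^3 - 13*d^2 + 42*d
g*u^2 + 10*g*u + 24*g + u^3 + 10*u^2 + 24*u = (g + u)*(u + 4)*(u + 6)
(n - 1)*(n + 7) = n^2 + 6*n - 7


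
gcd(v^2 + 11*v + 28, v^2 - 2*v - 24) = v + 4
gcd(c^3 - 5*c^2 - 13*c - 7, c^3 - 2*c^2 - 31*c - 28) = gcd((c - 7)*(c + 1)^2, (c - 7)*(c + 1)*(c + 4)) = c^2 - 6*c - 7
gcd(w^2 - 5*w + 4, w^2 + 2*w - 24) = w - 4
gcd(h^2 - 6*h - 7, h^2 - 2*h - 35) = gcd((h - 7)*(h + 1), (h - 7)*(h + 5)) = h - 7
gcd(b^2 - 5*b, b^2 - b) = b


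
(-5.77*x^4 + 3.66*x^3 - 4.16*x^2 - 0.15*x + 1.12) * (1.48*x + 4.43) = -8.5396*x^5 - 20.1443*x^4 + 10.057*x^3 - 18.6508*x^2 + 0.9931*x + 4.9616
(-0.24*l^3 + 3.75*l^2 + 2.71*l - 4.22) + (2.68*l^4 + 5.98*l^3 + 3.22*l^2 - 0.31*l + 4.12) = 2.68*l^4 + 5.74*l^3 + 6.97*l^2 + 2.4*l - 0.0999999999999996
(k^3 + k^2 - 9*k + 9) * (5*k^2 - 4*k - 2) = 5*k^5 + k^4 - 51*k^3 + 79*k^2 - 18*k - 18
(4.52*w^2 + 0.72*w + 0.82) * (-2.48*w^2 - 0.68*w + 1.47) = -11.2096*w^4 - 4.8592*w^3 + 4.1212*w^2 + 0.5008*w + 1.2054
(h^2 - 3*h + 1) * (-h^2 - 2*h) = -h^4 + h^3 + 5*h^2 - 2*h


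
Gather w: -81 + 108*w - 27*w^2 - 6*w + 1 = -27*w^2 + 102*w - 80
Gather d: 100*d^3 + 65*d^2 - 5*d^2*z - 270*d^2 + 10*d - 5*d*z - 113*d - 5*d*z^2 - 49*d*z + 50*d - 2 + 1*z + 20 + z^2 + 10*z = 100*d^3 + d^2*(-5*z - 205) + d*(-5*z^2 - 54*z - 53) + z^2 + 11*z + 18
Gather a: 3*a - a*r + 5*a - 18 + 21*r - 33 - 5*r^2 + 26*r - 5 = a*(8 - r) - 5*r^2 + 47*r - 56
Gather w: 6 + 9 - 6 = 9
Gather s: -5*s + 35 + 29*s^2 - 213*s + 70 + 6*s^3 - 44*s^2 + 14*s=6*s^3 - 15*s^2 - 204*s + 105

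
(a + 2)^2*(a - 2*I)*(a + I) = a^4 + 4*a^3 - I*a^3 + 6*a^2 - 4*I*a^2 + 8*a - 4*I*a + 8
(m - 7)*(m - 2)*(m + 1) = m^3 - 8*m^2 + 5*m + 14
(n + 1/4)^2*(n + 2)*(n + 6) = n^4 + 17*n^3/2 + 257*n^2/16 + 13*n/2 + 3/4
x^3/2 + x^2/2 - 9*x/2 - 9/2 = (x/2 + 1/2)*(x - 3)*(x + 3)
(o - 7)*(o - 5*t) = o^2 - 5*o*t - 7*o + 35*t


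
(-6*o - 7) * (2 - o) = 6*o^2 - 5*o - 14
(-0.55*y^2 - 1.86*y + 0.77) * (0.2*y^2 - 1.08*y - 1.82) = -0.11*y^4 + 0.222*y^3 + 3.1638*y^2 + 2.5536*y - 1.4014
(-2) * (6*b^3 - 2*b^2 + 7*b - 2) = -12*b^3 + 4*b^2 - 14*b + 4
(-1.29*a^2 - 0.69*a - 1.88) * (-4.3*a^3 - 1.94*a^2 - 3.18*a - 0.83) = 5.547*a^5 + 5.4696*a^4 + 13.5248*a^3 + 6.9121*a^2 + 6.5511*a + 1.5604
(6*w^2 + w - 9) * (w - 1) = 6*w^3 - 5*w^2 - 10*w + 9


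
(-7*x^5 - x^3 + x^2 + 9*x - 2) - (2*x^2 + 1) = -7*x^5 - x^3 - x^2 + 9*x - 3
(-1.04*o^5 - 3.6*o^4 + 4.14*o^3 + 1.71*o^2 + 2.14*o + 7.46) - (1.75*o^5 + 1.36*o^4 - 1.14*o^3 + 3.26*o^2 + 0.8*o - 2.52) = -2.79*o^5 - 4.96*o^4 + 5.28*o^3 - 1.55*o^2 + 1.34*o + 9.98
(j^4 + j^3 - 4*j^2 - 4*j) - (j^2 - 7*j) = j^4 + j^3 - 5*j^2 + 3*j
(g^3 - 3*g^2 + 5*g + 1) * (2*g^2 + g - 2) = 2*g^5 - 5*g^4 + 5*g^3 + 13*g^2 - 9*g - 2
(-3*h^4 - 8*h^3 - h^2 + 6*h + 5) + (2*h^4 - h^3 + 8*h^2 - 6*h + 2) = -h^4 - 9*h^3 + 7*h^2 + 7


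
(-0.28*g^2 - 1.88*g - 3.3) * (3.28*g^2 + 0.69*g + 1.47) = -0.9184*g^4 - 6.3596*g^3 - 12.5328*g^2 - 5.0406*g - 4.851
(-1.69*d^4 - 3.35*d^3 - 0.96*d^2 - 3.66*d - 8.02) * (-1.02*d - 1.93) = 1.7238*d^5 + 6.6787*d^4 + 7.4447*d^3 + 5.586*d^2 + 15.2442*d + 15.4786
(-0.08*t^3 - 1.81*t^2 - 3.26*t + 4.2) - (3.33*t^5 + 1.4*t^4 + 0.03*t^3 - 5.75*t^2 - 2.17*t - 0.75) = -3.33*t^5 - 1.4*t^4 - 0.11*t^3 + 3.94*t^2 - 1.09*t + 4.95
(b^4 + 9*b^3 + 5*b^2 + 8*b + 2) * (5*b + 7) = 5*b^5 + 52*b^4 + 88*b^3 + 75*b^2 + 66*b + 14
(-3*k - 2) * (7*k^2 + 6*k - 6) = -21*k^3 - 32*k^2 + 6*k + 12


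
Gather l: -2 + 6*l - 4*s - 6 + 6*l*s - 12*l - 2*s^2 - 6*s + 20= l*(6*s - 6) - 2*s^2 - 10*s + 12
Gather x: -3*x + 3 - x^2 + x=-x^2 - 2*x + 3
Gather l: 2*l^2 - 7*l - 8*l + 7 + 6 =2*l^2 - 15*l + 13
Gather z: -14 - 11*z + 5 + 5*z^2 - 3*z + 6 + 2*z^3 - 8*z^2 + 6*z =2*z^3 - 3*z^2 - 8*z - 3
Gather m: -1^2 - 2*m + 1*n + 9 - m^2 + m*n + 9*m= -m^2 + m*(n + 7) + n + 8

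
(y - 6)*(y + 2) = y^2 - 4*y - 12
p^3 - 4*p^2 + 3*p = p*(p - 3)*(p - 1)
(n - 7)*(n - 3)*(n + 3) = n^3 - 7*n^2 - 9*n + 63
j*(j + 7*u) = j^2 + 7*j*u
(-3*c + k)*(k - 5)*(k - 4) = -3*c*k^2 + 27*c*k - 60*c + k^3 - 9*k^2 + 20*k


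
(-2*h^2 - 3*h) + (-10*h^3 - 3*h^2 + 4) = -10*h^3 - 5*h^2 - 3*h + 4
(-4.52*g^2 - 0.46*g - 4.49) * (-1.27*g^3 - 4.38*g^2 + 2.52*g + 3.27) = 5.7404*g^5 + 20.3818*g^4 - 3.6733*g^3 + 3.7266*g^2 - 12.819*g - 14.6823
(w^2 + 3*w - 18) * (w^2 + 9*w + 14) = w^4 + 12*w^3 + 23*w^2 - 120*w - 252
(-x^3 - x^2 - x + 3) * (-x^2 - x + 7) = x^5 + 2*x^4 - 5*x^3 - 9*x^2 - 10*x + 21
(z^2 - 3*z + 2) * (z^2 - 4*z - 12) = z^4 - 7*z^3 + 2*z^2 + 28*z - 24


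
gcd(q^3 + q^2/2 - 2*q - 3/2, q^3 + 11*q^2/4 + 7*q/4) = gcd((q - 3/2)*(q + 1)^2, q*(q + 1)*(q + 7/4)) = q + 1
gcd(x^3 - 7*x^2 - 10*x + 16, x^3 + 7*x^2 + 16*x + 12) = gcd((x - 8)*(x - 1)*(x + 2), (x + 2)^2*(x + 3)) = x + 2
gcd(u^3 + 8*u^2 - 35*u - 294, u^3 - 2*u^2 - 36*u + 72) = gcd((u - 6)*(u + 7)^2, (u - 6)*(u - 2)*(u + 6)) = u - 6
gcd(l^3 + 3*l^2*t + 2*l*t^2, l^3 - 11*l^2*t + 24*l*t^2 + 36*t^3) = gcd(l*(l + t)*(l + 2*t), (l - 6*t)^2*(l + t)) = l + t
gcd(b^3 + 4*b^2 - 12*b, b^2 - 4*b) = b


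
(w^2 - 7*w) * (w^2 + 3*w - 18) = w^4 - 4*w^3 - 39*w^2 + 126*w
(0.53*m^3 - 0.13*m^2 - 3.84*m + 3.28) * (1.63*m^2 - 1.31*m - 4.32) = 0.8639*m^5 - 0.9062*m^4 - 8.3785*m^3 + 10.9384*m^2 + 12.292*m - 14.1696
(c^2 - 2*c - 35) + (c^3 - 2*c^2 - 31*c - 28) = c^3 - c^2 - 33*c - 63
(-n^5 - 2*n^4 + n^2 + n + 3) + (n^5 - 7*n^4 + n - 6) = -9*n^4 + n^2 + 2*n - 3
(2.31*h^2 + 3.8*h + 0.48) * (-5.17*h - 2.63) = -11.9427*h^3 - 25.7213*h^2 - 12.4756*h - 1.2624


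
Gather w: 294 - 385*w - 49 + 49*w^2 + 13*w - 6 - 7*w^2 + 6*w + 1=42*w^2 - 366*w + 240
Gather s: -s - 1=-s - 1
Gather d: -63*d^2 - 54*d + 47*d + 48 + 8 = -63*d^2 - 7*d + 56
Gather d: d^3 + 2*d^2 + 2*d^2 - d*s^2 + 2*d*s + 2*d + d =d^3 + 4*d^2 + d*(-s^2 + 2*s + 3)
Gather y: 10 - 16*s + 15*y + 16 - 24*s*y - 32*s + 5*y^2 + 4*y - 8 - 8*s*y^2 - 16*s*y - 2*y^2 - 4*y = -48*s + y^2*(3 - 8*s) + y*(15 - 40*s) + 18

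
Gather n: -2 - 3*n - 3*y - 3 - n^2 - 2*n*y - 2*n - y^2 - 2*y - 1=-n^2 + n*(-2*y - 5) - y^2 - 5*y - 6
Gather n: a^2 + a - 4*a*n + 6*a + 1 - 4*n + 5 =a^2 + 7*a + n*(-4*a - 4) + 6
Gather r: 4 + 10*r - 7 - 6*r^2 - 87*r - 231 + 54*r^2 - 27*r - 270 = 48*r^2 - 104*r - 504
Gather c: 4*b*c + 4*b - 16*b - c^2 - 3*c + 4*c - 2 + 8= -12*b - c^2 + c*(4*b + 1) + 6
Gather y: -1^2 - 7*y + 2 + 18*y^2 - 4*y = 18*y^2 - 11*y + 1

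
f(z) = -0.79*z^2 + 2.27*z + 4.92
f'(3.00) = -2.47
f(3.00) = 4.62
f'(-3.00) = 7.01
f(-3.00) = -9.00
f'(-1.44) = 4.55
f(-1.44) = 0.01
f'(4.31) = -4.54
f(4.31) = 0.03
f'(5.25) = -6.02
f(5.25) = -4.94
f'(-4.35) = 9.14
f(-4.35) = -19.90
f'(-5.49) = 10.94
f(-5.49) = -31.35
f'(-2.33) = 5.95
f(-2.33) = -4.66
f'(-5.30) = 10.64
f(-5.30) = -29.30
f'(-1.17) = 4.12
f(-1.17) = 1.18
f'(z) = 2.27 - 1.58*z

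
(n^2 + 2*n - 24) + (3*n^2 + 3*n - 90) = 4*n^2 + 5*n - 114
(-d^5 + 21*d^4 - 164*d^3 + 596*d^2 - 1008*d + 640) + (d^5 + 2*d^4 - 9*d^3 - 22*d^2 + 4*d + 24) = 23*d^4 - 173*d^3 + 574*d^2 - 1004*d + 664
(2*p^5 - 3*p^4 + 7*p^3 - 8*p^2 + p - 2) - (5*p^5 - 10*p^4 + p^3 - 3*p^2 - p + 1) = -3*p^5 + 7*p^4 + 6*p^3 - 5*p^2 + 2*p - 3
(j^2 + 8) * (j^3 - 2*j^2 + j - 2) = j^5 - 2*j^4 + 9*j^3 - 18*j^2 + 8*j - 16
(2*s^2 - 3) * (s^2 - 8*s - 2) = 2*s^4 - 16*s^3 - 7*s^2 + 24*s + 6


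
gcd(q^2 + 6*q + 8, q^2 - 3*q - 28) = q + 4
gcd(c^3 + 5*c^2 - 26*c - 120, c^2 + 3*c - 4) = c + 4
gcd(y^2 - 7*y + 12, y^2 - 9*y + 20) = y - 4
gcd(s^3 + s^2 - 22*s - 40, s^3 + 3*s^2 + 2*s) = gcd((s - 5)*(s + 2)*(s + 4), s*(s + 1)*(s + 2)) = s + 2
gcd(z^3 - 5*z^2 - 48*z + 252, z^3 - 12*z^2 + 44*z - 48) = z - 6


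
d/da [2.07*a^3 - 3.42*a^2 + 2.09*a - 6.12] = 6.21*a^2 - 6.84*a + 2.09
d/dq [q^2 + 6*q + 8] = 2*q + 6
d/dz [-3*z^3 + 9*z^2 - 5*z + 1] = -9*z^2 + 18*z - 5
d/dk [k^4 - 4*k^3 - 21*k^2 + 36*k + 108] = 4*k^3 - 12*k^2 - 42*k + 36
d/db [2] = 0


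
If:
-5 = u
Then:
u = -5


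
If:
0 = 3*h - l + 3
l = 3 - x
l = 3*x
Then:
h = -1/4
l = 9/4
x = 3/4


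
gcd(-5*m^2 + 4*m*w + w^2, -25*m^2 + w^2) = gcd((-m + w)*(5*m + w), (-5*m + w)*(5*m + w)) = 5*m + w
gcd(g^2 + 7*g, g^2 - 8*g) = g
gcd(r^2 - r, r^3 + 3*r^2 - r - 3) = r - 1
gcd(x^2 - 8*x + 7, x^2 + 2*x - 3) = x - 1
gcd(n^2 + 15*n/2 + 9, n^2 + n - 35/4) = 1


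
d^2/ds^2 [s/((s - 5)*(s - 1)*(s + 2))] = 2*(3*s^5 - 12*s^4 + 23*s^3 - 60*s^2 + 120*s + 70)/(s^9 - 12*s^8 + 27*s^7 + 134*s^6 - 429*s^5 - 528*s^4 + 1637*s^3 + 270*s^2 - 2100*s + 1000)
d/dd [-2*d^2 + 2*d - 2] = 2 - 4*d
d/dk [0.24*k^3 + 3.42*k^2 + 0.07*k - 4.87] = 0.72*k^2 + 6.84*k + 0.07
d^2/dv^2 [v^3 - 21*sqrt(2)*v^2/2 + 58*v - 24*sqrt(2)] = 6*v - 21*sqrt(2)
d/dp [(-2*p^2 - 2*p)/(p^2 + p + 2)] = 4*(-2*p - 1)/(p^4 + 2*p^3 + 5*p^2 + 4*p + 4)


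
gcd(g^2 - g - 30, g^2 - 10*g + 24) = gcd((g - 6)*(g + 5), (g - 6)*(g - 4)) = g - 6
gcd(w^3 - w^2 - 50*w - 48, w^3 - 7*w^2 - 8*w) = w^2 - 7*w - 8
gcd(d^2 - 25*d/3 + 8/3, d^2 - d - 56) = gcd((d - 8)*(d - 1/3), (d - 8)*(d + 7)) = d - 8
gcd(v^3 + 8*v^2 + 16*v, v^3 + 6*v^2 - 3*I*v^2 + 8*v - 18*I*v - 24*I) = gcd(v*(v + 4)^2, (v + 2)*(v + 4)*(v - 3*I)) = v + 4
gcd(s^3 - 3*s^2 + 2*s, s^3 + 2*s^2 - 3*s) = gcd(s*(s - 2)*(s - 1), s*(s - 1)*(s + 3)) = s^2 - s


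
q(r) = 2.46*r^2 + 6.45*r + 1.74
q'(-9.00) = -37.83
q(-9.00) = 142.95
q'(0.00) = 6.45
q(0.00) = 1.74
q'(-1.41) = -0.49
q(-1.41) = -2.46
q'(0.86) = 10.68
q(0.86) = 9.11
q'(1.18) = 12.26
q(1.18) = 12.78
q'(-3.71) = -11.80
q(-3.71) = 11.67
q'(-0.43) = 4.33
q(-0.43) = -0.58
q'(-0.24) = 5.27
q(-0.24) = 0.33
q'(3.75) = 24.90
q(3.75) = 60.52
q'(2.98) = 21.11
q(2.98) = 42.81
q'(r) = 4.92*r + 6.45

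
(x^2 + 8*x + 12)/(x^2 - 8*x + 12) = (x^2 + 8*x + 12)/(x^2 - 8*x + 12)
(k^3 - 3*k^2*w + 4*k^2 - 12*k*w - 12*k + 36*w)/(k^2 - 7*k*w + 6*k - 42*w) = (-k^2 + 3*k*w + 2*k - 6*w)/(-k + 7*w)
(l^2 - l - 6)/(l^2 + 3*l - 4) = (l^2 - l - 6)/(l^2 + 3*l - 4)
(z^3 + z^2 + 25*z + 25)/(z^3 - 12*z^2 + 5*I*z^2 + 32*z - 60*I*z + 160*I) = (z^2 + z*(1 - 5*I) - 5*I)/(z^2 - 12*z + 32)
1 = 1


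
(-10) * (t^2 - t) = -10*t^2 + 10*t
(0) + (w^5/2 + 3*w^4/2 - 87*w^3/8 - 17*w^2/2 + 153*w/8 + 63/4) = w^5/2 + 3*w^4/2 - 87*w^3/8 - 17*w^2/2 + 153*w/8 + 63/4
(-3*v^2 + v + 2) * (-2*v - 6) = 6*v^3 + 16*v^2 - 10*v - 12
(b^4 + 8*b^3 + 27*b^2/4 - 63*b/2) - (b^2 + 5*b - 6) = b^4 + 8*b^3 + 23*b^2/4 - 73*b/2 + 6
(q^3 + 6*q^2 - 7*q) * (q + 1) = q^4 + 7*q^3 - q^2 - 7*q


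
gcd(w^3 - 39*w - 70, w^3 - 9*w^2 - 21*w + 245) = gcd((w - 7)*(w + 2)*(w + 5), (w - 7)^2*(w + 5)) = w^2 - 2*w - 35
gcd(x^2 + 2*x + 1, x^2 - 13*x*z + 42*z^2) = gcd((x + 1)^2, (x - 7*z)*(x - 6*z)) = 1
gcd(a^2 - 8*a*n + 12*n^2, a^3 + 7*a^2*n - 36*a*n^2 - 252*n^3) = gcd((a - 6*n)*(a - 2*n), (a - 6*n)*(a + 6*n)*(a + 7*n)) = a - 6*n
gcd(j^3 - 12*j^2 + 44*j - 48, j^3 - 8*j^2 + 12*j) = j^2 - 8*j + 12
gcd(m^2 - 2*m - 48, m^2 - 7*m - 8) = m - 8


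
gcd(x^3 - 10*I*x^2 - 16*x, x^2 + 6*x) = x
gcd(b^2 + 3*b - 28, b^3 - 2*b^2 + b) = 1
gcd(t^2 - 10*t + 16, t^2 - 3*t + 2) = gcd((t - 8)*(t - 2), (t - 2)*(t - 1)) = t - 2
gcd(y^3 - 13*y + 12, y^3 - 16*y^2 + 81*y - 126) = y - 3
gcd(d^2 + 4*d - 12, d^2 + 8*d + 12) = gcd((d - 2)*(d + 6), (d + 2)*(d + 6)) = d + 6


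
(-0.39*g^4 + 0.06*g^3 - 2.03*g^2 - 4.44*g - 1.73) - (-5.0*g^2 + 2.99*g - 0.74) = -0.39*g^4 + 0.06*g^3 + 2.97*g^2 - 7.43*g - 0.99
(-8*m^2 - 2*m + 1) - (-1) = -8*m^2 - 2*m + 2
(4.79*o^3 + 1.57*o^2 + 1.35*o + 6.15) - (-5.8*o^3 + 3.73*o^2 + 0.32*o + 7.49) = 10.59*o^3 - 2.16*o^2 + 1.03*o - 1.34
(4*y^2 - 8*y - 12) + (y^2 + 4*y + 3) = 5*y^2 - 4*y - 9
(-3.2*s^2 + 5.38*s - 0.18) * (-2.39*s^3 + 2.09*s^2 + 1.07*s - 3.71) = 7.648*s^5 - 19.5462*s^4 + 8.2504*s^3 + 17.2524*s^2 - 20.1524*s + 0.6678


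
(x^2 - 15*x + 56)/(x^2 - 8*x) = (x - 7)/x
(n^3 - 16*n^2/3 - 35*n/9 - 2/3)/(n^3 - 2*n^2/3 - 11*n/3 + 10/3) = (9*n^3 - 48*n^2 - 35*n - 6)/(3*(3*n^3 - 2*n^2 - 11*n + 10))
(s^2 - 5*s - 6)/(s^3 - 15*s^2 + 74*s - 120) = (s + 1)/(s^2 - 9*s + 20)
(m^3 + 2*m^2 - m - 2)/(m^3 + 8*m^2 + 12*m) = (m^2 - 1)/(m*(m + 6))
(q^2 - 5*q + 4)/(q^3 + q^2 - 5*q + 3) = (q - 4)/(q^2 + 2*q - 3)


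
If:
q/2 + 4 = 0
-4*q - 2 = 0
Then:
No Solution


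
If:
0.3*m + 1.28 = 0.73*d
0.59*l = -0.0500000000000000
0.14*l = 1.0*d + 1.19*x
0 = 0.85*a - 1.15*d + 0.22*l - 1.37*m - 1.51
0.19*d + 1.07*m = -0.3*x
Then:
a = 4.40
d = 1.80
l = -0.08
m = 0.11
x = -1.52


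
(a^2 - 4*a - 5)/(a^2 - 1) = (a - 5)/(a - 1)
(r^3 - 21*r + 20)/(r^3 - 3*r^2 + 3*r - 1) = (r^2 + r - 20)/(r^2 - 2*r + 1)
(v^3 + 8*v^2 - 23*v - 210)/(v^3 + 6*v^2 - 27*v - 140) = (v + 6)/(v + 4)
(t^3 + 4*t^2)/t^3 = (t + 4)/t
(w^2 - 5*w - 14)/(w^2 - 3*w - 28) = (w + 2)/(w + 4)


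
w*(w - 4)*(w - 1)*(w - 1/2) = w^4 - 11*w^3/2 + 13*w^2/2 - 2*w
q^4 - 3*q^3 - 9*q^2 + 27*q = q*(q - 3)^2*(q + 3)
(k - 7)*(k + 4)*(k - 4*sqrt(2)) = k^3 - 4*sqrt(2)*k^2 - 3*k^2 - 28*k + 12*sqrt(2)*k + 112*sqrt(2)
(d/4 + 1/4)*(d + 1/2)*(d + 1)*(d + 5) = d^4/4 + 15*d^3/8 + 29*d^2/8 + 21*d/8 + 5/8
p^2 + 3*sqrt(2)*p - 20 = (p - 2*sqrt(2))*(p + 5*sqrt(2))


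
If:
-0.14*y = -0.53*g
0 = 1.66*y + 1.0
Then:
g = -0.16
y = -0.60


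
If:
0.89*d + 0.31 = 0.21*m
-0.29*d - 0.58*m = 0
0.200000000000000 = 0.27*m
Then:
No Solution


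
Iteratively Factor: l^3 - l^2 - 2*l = (l)*(l^2 - l - 2) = l*(l + 1)*(l - 2)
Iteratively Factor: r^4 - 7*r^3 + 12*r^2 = (r)*(r^3 - 7*r^2 + 12*r) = r*(r - 4)*(r^2 - 3*r) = r*(r - 4)*(r - 3)*(r)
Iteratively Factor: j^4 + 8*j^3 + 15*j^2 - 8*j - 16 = (j + 4)*(j^3 + 4*j^2 - j - 4) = (j - 1)*(j + 4)*(j^2 + 5*j + 4) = (j - 1)*(j + 4)^2*(j + 1)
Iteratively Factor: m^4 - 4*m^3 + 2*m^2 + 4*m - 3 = (m - 1)*(m^3 - 3*m^2 - m + 3) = (m - 3)*(m - 1)*(m^2 - 1) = (m - 3)*(m - 1)*(m + 1)*(m - 1)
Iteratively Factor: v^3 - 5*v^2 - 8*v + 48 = (v - 4)*(v^2 - v - 12) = (v - 4)*(v + 3)*(v - 4)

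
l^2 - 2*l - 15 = (l - 5)*(l + 3)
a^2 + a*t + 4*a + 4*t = (a + 4)*(a + t)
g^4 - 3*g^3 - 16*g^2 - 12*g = g*(g - 6)*(g + 1)*(g + 2)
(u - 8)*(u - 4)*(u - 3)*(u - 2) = u^4 - 17*u^3 + 98*u^2 - 232*u + 192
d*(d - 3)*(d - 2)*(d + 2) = d^4 - 3*d^3 - 4*d^2 + 12*d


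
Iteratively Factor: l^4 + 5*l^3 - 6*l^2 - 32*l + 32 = (l - 1)*(l^3 + 6*l^2 - 32) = (l - 2)*(l - 1)*(l^2 + 8*l + 16) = (l - 2)*(l - 1)*(l + 4)*(l + 4)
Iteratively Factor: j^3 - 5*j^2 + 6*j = (j - 3)*(j^2 - 2*j) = (j - 3)*(j - 2)*(j)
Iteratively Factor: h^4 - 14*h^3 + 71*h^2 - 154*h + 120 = (h - 4)*(h^3 - 10*h^2 + 31*h - 30) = (h - 4)*(h - 3)*(h^2 - 7*h + 10) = (h - 5)*(h - 4)*(h - 3)*(h - 2)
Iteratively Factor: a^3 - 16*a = (a + 4)*(a^2 - 4*a) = a*(a + 4)*(a - 4)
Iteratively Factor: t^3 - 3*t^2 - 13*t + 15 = (t + 3)*(t^2 - 6*t + 5) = (t - 1)*(t + 3)*(t - 5)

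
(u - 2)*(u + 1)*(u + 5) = u^3 + 4*u^2 - 7*u - 10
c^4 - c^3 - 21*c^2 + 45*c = c*(c - 3)^2*(c + 5)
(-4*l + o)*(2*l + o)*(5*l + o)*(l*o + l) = -40*l^4*o - 40*l^4 - 18*l^3*o^2 - 18*l^3*o + 3*l^2*o^3 + 3*l^2*o^2 + l*o^4 + l*o^3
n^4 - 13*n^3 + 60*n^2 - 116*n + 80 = (n - 5)*(n - 4)*(n - 2)^2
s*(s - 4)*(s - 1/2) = s^3 - 9*s^2/2 + 2*s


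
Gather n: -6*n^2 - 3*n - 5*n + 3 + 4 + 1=-6*n^2 - 8*n + 8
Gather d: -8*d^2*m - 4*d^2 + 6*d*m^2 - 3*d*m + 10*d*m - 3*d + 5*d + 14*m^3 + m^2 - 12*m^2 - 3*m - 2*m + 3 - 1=d^2*(-8*m - 4) + d*(6*m^2 + 7*m + 2) + 14*m^3 - 11*m^2 - 5*m + 2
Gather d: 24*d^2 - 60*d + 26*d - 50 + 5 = 24*d^2 - 34*d - 45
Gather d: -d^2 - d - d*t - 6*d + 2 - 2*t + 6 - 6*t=-d^2 + d*(-t - 7) - 8*t + 8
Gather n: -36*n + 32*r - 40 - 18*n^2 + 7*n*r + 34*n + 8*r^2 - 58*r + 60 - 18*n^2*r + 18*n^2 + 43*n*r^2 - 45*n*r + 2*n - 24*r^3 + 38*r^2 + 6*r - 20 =-18*n^2*r + n*(43*r^2 - 38*r) - 24*r^3 + 46*r^2 - 20*r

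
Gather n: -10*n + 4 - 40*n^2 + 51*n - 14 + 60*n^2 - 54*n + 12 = 20*n^2 - 13*n + 2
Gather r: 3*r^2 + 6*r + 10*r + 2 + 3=3*r^2 + 16*r + 5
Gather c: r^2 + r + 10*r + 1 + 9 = r^2 + 11*r + 10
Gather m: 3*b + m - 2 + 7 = 3*b + m + 5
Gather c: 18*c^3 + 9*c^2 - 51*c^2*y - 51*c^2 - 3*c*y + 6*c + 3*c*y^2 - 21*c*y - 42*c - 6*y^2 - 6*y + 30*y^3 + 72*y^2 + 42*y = 18*c^3 + c^2*(-51*y - 42) + c*(3*y^2 - 24*y - 36) + 30*y^3 + 66*y^2 + 36*y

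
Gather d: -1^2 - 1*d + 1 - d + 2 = 2 - 2*d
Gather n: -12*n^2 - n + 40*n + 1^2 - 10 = -12*n^2 + 39*n - 9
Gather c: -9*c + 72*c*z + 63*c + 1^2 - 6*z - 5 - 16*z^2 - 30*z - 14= c*(72*z + 54) - 16*z^2 - 36*z - 18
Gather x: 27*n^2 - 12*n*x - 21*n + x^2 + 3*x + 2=27*n^2 - 21*n + x^2 + x*(3 - 12*n) + 2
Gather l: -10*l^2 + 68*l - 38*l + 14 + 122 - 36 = -10*l^2 + 30*l + 100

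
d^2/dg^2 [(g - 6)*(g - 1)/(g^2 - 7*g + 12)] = 12*(-3*g^2 + 21*g - 37)/(g^6 - 21*g^5 + 183*g^4 - 847*g^3 + 2196*g^2 - 3024*g + 1728)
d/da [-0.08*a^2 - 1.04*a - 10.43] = -0.16*a - 1.04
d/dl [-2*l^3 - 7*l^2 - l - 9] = -6*l^2 - 14*l - 1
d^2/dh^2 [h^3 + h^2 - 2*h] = 6*h + 2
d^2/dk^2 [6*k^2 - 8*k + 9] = 12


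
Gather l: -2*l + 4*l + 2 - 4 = 2*l - 2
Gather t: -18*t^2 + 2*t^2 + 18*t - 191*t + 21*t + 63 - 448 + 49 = -16*t^2 - 152*t - 336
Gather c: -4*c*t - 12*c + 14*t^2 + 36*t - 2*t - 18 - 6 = c*(-4*t - 12) + 14*t^2 + 34*t - 24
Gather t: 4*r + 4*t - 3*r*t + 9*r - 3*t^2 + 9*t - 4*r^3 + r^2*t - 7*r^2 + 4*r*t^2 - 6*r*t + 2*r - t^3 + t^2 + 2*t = -4*r^3 - 7*r^2 + 15*r - t^3 + t^2*(4*r - 2) + t*(r^2 - 9*r + 15)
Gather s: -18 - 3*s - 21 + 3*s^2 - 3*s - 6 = 3*s^2 - 6*s - 45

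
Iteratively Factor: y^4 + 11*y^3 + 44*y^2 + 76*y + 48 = (y + 2)*(y^3 + 9*y^2 + 26*y + 24) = (y + 2)*(y + 4)*(y^2 + 5*y + 6) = (y + 2)^2*(y + 4)*(y + 3)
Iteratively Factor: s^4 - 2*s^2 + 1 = (s + 1)*(s^3 - s^2 - s + 1) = (s - 1)*(s + 1)*(s^2 - 1) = (s - 1)*(s + 1)^2*(s - 1)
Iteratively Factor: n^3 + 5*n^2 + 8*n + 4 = (n + 2)*(n^2 + 3*n + 2) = (n + 1)*(n + 2)*(n + 2)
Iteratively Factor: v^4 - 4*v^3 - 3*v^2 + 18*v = (v)*(v^3 - 4*v^2 - 3*v + 18) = v*(v + 2)*(v^2 - 6*v + 9) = v*(v - 3)*(v + 2)*(v - 3)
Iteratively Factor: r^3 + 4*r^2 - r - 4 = (r - 1)*(r^2 + 5*r + 4) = (r - 1)*(r + 1)*(r + 4)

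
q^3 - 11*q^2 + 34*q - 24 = (q - 6)*(q - 4)*(q - 1)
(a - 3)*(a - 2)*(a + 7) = a^3 + 2*a^2 - 29*a + 42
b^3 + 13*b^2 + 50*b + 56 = (b + 2)*(b + 4)*(b + 7)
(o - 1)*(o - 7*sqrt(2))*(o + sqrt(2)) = o^3 - 6*sqrt(2)*o^2 - o^2 - 14*o + 6*sqrt(2)*o + 14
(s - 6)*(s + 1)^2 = s^3 - 4*s^2 - 11*s - 6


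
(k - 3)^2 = k^2 - 6*k + 9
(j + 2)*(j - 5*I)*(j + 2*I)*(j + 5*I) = j^4 + 2*j^3 + 2*I*j^3 + 25*j^2 + 4*I*j^2 + 50*j + 50*I*j + 100*I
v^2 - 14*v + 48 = (v - 8)*(v - 6)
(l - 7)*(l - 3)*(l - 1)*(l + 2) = l^4 - 9*l^3 + 9*l^2 + 41*l - 42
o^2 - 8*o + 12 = (o - 6)*(o - 2)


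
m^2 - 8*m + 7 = (m - 7)*(m - 1)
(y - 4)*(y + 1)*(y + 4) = y^3 + y^2 - 16*y - 16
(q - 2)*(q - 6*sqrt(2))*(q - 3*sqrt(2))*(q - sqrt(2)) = q^4 - 10*sqrt(2)*q^3 - 2*q^3 + 20*sqrt(2)*q^2 + 54*q^2 - 108*q - 36*sqrt(2)*q + 72*sqrt(2)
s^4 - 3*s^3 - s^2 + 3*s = s*(s - 3)*(s - 1)*(s + 1)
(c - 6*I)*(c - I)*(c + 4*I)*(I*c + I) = I*c^4 + 3*c^3 + I*c^3 + 3*c^2 + 22*I*c^2 + 24*c + 22*I*c + 24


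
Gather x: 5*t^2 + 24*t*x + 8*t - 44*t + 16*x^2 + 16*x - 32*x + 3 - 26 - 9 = 5*t^2 - 36*t + 16*x^2 + x*(24*t - 16) - 32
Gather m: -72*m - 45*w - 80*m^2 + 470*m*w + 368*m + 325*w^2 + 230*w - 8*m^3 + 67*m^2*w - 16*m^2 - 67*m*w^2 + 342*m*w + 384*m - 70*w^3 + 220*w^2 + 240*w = -8*m^3 + m^2*(67*w - 96) + m*(-67*w^2 + 812*w + 680) - 70*w^3 + 545*w^2 + 425*w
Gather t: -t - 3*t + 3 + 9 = 12 - 4*t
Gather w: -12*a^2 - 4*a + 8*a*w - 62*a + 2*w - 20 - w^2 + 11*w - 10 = -12*a^2 - 66*a - w^2 + w*(8*a + 13) - 30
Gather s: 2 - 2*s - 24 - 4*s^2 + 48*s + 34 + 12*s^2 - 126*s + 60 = 8*s^2 - 80*s + 72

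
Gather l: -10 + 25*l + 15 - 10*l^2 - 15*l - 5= -10*l^2 + 10*l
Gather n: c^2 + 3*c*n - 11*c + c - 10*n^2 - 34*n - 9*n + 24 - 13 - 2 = c^2 - 10*c - 10*n^2 + n*(3*c - 43) + 9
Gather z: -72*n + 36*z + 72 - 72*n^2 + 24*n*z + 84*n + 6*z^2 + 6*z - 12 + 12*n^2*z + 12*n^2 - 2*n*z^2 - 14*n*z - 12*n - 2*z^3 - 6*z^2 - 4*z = -60*n^2 - 2*n*z^2 - 2*z^3 + z*(12*n^2 + 10*n + 38) + 60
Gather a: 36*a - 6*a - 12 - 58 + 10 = 30*a - 60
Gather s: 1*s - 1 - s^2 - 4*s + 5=-s^2 - 3*s + 4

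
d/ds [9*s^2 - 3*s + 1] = 18*s - 3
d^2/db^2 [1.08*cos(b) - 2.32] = -1.08*cos(b)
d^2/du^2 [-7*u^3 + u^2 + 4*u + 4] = 2 - 42*u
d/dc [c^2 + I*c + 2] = 2*c + I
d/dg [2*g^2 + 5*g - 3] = 4*g + 5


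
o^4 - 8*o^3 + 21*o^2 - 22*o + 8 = (o - 4)*(o - 2)*(o - 1)^2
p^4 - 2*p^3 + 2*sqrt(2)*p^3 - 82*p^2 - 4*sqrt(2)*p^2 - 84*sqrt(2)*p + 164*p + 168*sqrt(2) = (p - 2)*(p - 6*sqrt(2))*(p + sqrt(2))*(p + 7*sqrt(2))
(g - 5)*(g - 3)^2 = g^3 - 11*g^2 + 39*g - 45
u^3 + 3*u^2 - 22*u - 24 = (u - 4)*(u + 1)*(u + 6)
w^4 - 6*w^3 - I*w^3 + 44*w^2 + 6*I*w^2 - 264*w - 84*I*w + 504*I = (w - 6)*(w - 6*I)*(w - 2*I)*(w + 7*I)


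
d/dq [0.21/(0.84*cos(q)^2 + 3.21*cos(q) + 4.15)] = (0.3528*cos(q) + 0.6741)*sin(q)/(0.84*cos(q)^2 + 3.21*cos(q) + 4.15)^2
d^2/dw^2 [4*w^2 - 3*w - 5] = 8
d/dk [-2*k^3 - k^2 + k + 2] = -6*k^2 - 2*k + 1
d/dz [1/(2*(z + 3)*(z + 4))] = (-z - 7/2)/(z^4 + 14*z^3 + 73*z^2 + 168*z + 144)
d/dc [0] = 0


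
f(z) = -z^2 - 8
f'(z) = -2*z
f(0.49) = -8.24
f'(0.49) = -0.98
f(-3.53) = -20.46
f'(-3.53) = 7.06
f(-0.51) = -8.26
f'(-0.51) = 1.02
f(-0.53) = -8.28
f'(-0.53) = 1.06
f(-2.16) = -12.67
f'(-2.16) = 4.32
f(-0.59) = -8.35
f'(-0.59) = 1.18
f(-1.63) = -10.66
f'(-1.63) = 3.26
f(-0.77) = -8.59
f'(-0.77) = 1.54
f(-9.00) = -89.00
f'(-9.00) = 18.00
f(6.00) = -44.00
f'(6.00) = -12.00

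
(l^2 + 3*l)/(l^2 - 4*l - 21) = l/(l - 7)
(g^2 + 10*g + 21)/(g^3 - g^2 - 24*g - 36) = (g + 7)/(g^2 - 4*g - 12)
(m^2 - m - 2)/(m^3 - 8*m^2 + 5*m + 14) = 1/(m - 7)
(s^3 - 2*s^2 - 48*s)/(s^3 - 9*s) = (s^2 - 2*s - 48)/(s^2 - 9)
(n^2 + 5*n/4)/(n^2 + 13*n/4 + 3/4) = n*(4*n + 5)/(4*n^2 + 13*n + 3)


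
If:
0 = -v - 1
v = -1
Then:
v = -1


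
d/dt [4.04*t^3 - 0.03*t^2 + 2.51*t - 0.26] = 12.12*t^2 - 0.06*t + 2.51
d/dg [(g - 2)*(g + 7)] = 2*g + 5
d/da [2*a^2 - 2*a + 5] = 4*a - 2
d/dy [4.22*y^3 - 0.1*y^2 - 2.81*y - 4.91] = 12.66*y^2 - 0.2*y - 2.81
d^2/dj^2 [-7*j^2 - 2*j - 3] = -14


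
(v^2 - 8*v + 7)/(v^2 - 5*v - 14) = (v - 1)/(v + 2)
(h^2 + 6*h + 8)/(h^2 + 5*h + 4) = (h + 2)/(h + 1)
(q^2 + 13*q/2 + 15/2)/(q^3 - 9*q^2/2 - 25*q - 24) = (q + 5)/(q^2 - 6*q - 16)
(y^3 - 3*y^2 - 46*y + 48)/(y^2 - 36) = (y^2 - 9*y + 8)/(y - 6)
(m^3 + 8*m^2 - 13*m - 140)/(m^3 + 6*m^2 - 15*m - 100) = (m + 7)/(m + 5)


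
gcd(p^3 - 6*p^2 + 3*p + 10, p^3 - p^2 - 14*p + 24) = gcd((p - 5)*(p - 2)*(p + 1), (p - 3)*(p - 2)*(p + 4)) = p - 2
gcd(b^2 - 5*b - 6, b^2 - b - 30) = b - 6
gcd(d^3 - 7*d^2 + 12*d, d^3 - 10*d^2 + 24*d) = d^2 - 4*d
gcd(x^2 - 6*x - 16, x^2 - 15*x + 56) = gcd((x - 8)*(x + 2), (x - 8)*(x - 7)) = x - 8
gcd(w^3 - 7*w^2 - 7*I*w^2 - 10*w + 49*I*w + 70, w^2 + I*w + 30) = w - 5*I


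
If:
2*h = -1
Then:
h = -1/2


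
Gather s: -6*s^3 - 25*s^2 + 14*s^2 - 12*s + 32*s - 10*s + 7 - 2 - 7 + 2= -6*s^3 - 11*s^2 + 10*s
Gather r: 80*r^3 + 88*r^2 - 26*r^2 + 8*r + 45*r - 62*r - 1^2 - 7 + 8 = 80*r^3 + 62*r^2 - 9*r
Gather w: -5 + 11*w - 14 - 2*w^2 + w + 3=-2*w^2 + 12*w - 16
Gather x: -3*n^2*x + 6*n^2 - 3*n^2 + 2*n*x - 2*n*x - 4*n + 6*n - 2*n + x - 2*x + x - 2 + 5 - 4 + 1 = -3*n^2*x + 3*n^2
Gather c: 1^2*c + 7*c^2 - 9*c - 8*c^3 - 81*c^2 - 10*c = -8*c^3 - 74*c^2 - 18*c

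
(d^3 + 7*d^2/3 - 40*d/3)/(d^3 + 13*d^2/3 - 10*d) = (3*d^2 + 7*d - 40)/(3*d^2 + 13*d - 30)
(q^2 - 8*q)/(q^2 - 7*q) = (q - 8)/(q - 7)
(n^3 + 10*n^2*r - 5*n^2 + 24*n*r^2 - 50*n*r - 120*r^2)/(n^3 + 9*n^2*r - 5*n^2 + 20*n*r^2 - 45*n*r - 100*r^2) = (n + 6*r)/(n + 5*r)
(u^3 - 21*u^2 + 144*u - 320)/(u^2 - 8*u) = u - 13 + 40/u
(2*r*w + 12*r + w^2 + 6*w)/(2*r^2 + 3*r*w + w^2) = (w + 6)/(r + w)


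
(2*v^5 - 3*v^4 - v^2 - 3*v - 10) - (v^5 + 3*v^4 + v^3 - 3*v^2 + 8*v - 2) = v^5 - 6*v^4 - v^3 + 2*v^2 - 11*v - 8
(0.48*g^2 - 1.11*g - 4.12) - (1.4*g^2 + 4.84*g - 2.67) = -0.92*g^2 - 5.95*g - 1.45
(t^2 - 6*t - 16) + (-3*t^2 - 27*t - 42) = -2*t^2 - 33*t - 58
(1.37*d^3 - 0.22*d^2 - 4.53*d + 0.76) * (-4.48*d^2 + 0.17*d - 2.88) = -6.1376*d^5 + 1.2185*d^4 + 16.3114*d^3 - 3.5413*d^2 + 13.1756*d - 2.1888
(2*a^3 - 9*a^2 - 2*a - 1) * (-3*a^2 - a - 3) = -6*a^5 + 25*a^4 + 9*a^3 + 32*a^2 + 7*a + 3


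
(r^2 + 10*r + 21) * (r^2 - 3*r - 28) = r^4 + 7*r^3 - 37*r^2 - 343*r - 588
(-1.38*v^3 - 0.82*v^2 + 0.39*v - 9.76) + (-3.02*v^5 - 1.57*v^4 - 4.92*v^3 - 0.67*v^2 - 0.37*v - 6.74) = -3.02*v^5 - 1.57*v^4 - 6.3*v^3 - 1.49*v^2 + 0.02*v - 16.5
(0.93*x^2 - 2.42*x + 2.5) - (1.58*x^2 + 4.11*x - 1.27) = -0.65*x^2 - 6.53*x + 3.77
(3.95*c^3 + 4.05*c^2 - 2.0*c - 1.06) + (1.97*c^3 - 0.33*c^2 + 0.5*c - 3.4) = 5.92*c^3 + 3.72*c^2 - 1.5*c - 4.46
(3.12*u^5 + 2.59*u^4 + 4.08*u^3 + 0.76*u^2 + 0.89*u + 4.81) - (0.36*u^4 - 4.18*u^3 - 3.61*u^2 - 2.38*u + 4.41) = 3.12*u^5 + 2.23*u^4 + 8.26*u^3 + 4.37*u^2 + 3.27*u + 0.399999999999999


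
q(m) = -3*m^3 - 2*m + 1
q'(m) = -9*m^2 - 2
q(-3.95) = 193.79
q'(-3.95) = -142.42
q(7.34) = -1200.02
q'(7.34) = -486.88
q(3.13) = -97.25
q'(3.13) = -90.17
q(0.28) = 0.37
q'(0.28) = -2.71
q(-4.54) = 290.81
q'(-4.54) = -187.50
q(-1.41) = 12.23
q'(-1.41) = -19.89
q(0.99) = -3.89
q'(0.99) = -10.82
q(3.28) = -111.42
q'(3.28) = -98.83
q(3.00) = -86.00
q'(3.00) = -83.00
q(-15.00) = 10156.00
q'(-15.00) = -2027.00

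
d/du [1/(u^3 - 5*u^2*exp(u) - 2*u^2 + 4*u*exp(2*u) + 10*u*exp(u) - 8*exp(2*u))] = (5*u^2*exp(u) - 3*u^2 - 8*u*exp(2*u) + 4*u + 12*exp(2*u) - 10*exp(u))/(u^3 - 5*u^2*exp(u) - 2*u^2 + 4*u*exp(2*u) + 10*u*exp(u) - 8*exp(2*u))^2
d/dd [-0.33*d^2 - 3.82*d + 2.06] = -0.66*d - 3.82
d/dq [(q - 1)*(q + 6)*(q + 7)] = 3*q^2 + 24*q + 29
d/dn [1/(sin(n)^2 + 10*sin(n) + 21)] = -2*(sin(n) + 5)*cos(n)/(sin(n)^2 + 10*sin(n) + 21)^2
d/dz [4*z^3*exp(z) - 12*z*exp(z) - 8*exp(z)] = 4*(z^3 + 3*z^2 - 3*z - 5)*exp(z)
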